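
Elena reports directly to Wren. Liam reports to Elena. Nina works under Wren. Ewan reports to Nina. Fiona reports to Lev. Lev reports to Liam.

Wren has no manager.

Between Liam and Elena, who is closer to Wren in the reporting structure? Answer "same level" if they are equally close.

Liam is 2 levels below Wren; Elena is 1. Elena is higher.

Elena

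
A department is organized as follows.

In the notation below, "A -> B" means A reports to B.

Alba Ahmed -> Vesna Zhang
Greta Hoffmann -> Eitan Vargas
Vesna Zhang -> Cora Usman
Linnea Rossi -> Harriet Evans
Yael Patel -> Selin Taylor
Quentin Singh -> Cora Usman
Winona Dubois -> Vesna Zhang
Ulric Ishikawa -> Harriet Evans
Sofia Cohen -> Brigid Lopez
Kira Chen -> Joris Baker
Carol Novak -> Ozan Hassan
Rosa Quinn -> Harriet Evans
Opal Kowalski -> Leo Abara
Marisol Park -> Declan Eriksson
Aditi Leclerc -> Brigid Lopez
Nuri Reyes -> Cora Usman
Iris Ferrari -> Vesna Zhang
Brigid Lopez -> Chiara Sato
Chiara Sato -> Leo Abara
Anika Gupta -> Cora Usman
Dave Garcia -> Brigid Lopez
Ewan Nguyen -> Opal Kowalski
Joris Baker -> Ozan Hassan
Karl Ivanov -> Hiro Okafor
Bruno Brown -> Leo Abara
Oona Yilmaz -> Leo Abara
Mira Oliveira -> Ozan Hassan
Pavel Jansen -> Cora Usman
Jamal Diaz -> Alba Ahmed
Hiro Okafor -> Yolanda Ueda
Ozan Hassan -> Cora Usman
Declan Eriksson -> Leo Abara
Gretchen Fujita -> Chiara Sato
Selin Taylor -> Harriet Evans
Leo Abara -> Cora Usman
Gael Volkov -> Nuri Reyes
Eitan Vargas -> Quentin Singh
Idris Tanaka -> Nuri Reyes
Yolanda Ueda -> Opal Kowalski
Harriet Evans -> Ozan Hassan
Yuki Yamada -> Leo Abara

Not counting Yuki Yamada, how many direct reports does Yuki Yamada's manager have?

5

Yuki Yamada reports to Leo Abara. Leo Abara's other direct reports are Chiara Sato, Opal Kowalski, Oona Yilmaz, Bruno Brown, Declan Eriksson — 5 peers.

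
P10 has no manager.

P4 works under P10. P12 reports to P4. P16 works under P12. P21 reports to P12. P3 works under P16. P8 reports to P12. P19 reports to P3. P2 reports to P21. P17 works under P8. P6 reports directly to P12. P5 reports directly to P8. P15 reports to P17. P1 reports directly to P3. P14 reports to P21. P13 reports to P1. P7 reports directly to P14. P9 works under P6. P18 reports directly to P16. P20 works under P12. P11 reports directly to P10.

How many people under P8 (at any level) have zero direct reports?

The people in P8's organization with no one reporting to them are P5, P15. That is 2.

2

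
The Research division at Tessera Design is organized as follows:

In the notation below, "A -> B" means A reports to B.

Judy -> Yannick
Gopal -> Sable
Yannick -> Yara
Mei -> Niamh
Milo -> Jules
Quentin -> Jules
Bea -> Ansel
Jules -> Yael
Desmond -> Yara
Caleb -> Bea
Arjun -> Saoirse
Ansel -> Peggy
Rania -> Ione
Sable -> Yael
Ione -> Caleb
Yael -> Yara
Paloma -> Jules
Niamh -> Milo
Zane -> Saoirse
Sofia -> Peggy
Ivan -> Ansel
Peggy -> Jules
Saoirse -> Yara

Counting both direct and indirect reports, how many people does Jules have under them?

13

Jules directly manages Peggy, Quentin, Milo, Paloma. Under Peggy: Ansel, Bea, Caleb, Ione, Rania, Ivan, Sofia (7). Quentin has no reports. Under Milo: Niamh, Mei (2). Paloma has no reports. So Jules's organization is 4 direct reports plus everyone under them: 8 + 1 + 3 + 1 = 13.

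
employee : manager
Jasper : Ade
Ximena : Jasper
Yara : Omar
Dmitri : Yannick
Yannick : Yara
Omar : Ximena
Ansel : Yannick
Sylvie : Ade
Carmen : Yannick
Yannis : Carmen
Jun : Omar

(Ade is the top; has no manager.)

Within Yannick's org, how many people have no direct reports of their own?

The people in Yannick's organization with no one reporting to them are Dmitri, Ansel, Yannis. That is 3.

3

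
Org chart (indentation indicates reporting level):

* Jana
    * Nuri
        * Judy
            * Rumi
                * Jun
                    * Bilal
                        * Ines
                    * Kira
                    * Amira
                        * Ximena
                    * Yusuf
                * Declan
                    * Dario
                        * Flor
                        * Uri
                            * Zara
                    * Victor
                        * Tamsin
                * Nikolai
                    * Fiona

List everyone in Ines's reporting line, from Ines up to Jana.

Ines reports to Bilal. Bilal reports to Jun. Jun reports to Rumi. Rumi reports to Judy. Judy reports to Nuri. Nuri reports to Jana. Jana is at the top.

Ines -> Bilal -> Jun -> Rumi -> Judy -> Nuri -> Jana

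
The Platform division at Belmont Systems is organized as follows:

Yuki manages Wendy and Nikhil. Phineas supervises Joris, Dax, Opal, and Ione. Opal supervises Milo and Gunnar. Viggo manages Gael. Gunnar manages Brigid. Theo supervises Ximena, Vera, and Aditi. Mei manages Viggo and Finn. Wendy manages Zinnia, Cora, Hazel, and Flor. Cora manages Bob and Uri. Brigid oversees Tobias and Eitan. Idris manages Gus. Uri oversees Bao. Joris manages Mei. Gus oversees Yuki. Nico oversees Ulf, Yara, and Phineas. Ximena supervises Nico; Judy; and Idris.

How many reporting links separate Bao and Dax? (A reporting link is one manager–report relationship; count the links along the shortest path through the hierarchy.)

Bao is 7 levels below Ximena, and Dax is 3 levels below Ximena (their lowest common manager). The shortest path runs up from Bao to Ximena and back down to Dax: 7 + 3 = 10 links.

10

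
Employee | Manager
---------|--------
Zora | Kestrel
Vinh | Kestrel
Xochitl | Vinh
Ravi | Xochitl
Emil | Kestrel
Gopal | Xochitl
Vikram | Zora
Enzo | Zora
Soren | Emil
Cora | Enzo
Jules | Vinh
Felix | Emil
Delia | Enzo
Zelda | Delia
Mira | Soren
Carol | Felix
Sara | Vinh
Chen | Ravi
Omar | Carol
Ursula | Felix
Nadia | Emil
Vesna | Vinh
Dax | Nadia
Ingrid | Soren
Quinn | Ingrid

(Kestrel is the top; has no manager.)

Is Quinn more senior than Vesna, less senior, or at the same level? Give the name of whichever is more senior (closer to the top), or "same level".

Vesna

Quinn is 4 levels below Kestrel; Vesna is 2. Vesna is higher.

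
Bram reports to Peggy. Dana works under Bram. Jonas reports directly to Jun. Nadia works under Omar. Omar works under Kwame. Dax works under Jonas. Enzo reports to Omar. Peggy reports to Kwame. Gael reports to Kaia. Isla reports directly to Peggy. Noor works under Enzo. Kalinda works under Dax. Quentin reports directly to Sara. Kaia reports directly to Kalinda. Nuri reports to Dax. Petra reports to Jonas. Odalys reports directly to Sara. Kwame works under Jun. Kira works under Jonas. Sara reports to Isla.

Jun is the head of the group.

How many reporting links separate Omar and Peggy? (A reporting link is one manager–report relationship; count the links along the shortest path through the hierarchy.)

2

Omar is 1 level below Kwame, and Peggy is 1 level below Kwame (their lowest common manager). The shortest path runs up from Omar to Kwame and back down to Peggy: 1 + 1 = 2 links.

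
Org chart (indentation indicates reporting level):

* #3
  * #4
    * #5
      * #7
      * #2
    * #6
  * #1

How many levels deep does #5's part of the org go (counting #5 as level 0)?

1

The longest chain under #5 runs #5 → #2, which is 1 level below #5.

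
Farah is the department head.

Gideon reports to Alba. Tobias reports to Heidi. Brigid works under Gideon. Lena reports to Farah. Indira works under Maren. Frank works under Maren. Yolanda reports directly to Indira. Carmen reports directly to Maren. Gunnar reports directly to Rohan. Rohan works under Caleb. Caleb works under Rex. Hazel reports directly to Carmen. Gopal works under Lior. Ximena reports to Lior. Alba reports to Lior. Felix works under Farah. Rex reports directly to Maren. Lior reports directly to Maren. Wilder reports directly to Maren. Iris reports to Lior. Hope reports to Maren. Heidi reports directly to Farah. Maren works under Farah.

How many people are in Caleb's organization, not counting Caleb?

Caleb directly manages Rohan. Under Rohan: Gunnar (1). That's 2 in total.

2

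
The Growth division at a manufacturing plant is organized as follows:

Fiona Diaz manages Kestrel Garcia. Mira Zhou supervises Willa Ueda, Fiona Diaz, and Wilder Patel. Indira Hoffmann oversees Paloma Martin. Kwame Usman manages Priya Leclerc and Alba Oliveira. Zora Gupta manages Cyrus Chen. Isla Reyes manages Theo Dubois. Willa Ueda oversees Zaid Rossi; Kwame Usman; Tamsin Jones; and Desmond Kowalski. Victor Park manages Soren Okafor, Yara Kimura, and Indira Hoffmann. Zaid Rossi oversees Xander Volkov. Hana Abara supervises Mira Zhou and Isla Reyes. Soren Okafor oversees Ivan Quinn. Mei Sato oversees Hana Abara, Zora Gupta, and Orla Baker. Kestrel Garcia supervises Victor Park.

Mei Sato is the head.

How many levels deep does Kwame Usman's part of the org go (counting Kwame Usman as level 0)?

1

The longest chain under Kwame Usman runs Kwame Usman → Priya Leclerc, which is 1 level below Kwame Usman.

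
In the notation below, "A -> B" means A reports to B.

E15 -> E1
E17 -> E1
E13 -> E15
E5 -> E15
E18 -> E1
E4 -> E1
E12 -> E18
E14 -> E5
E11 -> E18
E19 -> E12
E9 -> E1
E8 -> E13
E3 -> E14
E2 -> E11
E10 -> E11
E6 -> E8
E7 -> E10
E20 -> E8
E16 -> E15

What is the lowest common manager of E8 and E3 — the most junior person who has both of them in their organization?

E15

E8's chain of managers is E13, E15, E1. E3's chain of managers is E14, E5, E15, E1. The first manager that appears in both chains is E15.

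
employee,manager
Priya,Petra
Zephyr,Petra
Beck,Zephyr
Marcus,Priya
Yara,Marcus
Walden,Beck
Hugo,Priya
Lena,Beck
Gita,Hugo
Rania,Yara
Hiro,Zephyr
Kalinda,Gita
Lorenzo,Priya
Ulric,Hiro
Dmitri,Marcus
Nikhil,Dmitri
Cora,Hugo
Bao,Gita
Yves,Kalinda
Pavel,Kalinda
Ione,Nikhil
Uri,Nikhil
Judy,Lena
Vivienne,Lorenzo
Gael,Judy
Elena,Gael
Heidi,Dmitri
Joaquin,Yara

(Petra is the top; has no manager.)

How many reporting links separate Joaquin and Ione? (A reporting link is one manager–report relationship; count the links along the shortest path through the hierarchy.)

Joaquin is 2 levels below Marcus, and Ione is 3 levels below Marcus (their lowest common manager). The shortest path runs up from Joaquin to Marcus and back down to Ione: 2 + 3 = 5 links.

5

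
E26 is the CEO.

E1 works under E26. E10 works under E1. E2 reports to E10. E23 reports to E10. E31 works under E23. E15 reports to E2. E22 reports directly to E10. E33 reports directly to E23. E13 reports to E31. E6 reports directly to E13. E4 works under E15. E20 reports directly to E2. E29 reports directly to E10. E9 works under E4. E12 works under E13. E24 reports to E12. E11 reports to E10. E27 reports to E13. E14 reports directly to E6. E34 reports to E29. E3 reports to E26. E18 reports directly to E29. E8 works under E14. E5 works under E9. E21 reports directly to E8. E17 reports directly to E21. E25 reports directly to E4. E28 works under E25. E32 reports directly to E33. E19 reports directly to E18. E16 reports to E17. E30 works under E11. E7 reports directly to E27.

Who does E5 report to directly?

E5 reports directly to E9.

E9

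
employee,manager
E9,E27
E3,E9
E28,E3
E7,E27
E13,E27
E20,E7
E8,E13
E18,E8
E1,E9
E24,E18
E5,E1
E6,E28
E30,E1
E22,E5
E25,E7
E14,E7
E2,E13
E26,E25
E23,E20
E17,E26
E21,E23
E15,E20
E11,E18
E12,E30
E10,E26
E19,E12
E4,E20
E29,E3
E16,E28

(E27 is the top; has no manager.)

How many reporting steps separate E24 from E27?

Chain from E24 up to E27: E24 → E18 → E8 → E13 → E27. That is 4 steps up, so E24 is 4 levels below E27.

4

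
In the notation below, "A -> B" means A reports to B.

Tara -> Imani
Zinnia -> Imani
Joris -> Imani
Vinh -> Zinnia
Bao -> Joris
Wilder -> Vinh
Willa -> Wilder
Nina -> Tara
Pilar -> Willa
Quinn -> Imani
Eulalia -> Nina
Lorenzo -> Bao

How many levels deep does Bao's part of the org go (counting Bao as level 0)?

The longest chain under Bao runs Bao → Lorenzo, which is 1 level below Bao.

1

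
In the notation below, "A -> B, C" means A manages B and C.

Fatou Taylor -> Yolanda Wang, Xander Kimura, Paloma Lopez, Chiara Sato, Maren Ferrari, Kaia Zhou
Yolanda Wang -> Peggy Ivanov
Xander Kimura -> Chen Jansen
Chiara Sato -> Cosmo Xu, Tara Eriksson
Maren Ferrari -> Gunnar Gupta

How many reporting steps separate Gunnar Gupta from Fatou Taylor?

2

Chain from Gunnar Gupta up to Fatou Taylor: Gunnar Gupta → Maren Ferrari → Fatou Taylor. That is 2 steps up, so Gunnar Gupta is 2 levels below Fatou Taylor.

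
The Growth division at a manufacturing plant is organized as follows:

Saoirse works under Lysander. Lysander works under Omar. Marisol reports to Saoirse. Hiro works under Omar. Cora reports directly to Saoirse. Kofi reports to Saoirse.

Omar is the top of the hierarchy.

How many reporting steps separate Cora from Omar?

Chain from Cora up to Omar: Cora → Saoirse → Lysander → Omar. That is 3 steps up, so Cora is 3 levels below Omar.

3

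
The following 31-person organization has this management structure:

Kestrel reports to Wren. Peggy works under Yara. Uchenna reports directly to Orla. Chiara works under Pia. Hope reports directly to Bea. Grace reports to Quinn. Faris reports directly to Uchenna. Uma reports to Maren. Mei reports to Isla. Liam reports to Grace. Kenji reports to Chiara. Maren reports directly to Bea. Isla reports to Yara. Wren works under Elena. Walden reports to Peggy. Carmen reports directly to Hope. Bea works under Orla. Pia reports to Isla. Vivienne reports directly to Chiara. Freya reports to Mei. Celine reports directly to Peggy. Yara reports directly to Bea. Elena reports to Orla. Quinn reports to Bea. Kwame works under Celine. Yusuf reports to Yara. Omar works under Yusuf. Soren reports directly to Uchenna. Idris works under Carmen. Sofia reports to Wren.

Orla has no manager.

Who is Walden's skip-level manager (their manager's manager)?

Yara

Walden reports to Peggy, and Peggy reports to Yara. So Walden's skip-level manager is Yara.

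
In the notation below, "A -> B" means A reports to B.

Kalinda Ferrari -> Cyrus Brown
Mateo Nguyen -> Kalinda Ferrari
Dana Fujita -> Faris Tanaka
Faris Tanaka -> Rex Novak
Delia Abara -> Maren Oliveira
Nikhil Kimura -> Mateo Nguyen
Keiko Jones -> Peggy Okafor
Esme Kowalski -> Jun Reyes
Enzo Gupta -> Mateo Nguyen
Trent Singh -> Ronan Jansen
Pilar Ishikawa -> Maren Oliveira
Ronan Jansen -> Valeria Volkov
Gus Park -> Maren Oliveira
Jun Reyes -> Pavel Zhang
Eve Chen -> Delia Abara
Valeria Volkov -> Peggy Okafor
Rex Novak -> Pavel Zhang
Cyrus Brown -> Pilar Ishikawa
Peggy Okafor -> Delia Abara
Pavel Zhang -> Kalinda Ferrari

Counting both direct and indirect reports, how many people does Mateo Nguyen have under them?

Mateo Nguyen directly manages Enzo Gupta, Nikhil Kimura. Enzo Gupta has no reports. Nikhil Kimura has no reports. So Mateo Nguyen's organization is 2 direct reports plus everyone under them: 1 + 1 = 2.

2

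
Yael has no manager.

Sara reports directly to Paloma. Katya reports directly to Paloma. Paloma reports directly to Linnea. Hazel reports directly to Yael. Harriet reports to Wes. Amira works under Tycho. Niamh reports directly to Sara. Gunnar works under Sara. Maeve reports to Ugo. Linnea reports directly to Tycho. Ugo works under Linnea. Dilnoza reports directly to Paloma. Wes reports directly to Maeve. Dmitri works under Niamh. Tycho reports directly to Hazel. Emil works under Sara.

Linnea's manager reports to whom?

Hazel

Linnea reports to Tycho, and Tycho reports to Hazel. So Linnea's skip-level manager is Hazel.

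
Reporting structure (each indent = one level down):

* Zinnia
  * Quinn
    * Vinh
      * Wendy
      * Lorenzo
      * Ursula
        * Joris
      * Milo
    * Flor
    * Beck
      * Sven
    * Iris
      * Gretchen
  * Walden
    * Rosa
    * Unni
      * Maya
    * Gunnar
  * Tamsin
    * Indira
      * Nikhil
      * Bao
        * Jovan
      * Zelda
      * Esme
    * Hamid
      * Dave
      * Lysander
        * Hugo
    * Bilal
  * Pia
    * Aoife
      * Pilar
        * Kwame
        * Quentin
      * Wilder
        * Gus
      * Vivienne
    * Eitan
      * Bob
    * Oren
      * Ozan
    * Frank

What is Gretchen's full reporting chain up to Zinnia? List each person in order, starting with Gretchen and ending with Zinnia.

Gretchen -> Iris -> Quinn -> Zinnia

Gretchen reports to Iris. Iris reports to Quinn. Quinn reports to Zinnia. Zinnia is at the top.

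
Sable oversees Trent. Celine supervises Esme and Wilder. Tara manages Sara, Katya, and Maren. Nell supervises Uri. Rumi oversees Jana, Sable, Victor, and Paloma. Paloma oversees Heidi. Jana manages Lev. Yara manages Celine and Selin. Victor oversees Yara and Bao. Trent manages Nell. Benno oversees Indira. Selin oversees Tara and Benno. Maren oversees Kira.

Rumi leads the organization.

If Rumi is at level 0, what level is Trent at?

2

Chain from Trent up to Rumi: Trent → Sable → Rumi. That is 2 steps up, so Trent is 2 levels below Rumi.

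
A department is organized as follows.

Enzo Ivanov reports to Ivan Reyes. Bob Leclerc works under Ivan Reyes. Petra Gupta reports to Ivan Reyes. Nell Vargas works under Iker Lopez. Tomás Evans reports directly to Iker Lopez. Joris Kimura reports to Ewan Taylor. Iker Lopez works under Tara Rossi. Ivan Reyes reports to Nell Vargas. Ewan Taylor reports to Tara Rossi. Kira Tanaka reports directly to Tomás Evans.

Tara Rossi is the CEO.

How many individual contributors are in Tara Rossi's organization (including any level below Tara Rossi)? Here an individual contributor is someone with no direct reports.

5

The people in Tara Rossi's organization with no one reporting to them are Joris Kimura, Kira Tanaka, Bob Leclerc, Petra Gupta, Enzo Ivanov. That is 5.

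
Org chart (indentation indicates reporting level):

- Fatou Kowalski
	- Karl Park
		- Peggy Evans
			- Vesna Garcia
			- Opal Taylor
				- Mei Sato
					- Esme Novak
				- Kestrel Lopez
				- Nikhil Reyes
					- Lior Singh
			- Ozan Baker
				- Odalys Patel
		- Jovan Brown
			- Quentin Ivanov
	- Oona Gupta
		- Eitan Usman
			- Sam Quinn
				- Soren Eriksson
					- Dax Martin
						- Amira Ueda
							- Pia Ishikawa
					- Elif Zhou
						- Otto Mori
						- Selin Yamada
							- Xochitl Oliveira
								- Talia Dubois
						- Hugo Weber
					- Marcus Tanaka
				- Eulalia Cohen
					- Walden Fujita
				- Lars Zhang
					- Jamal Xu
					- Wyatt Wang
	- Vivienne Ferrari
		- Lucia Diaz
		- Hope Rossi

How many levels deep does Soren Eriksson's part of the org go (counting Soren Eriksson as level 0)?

4

The longest chain under Soren Eriksson runs Soren Eriksson → Elif Zhou → Selin Yamada → Xochitl Oliveira → Talia Dubois, which is 4 levels below Soren Eriksson.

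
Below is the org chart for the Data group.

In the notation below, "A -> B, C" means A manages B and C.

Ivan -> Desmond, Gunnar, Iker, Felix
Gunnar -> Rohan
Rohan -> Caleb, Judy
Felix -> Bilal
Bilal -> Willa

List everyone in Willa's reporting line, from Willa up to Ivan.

Willa reports to Bilal. Bilal reports to Felix. Felix reports to Ivan. Ivan is at the top.

Willa -> Bilal -> Felix -> Ivan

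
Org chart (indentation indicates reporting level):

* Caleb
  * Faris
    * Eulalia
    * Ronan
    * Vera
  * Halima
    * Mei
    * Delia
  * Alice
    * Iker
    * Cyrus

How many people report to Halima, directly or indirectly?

Halima directly manages Mei, Delia. Mei has no reports. Delia has no reports. So Halima's organization is 2 direct reports plus everyone under them: 1 + 1 = 2.

2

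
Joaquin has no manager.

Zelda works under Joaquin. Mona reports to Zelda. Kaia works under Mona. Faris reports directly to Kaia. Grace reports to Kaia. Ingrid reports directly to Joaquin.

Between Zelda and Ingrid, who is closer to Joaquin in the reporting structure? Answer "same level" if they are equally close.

same level

Both Zelda and Ingrid are 1 level below Joaquin.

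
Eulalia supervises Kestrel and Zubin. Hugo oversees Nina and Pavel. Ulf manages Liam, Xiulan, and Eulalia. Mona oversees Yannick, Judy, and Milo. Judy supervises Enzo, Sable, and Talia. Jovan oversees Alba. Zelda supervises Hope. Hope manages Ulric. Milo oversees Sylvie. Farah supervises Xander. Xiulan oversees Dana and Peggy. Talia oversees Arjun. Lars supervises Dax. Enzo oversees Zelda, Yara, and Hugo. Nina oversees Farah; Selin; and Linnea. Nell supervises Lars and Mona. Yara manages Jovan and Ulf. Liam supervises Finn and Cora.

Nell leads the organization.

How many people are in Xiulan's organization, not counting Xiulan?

2

Xiulan directly manages Dana, Peggy. Dana has no reports. Peggy has no reports. So Xiulan's organization is 2 direct reports plus everyone under them: 1 + 1 = 2.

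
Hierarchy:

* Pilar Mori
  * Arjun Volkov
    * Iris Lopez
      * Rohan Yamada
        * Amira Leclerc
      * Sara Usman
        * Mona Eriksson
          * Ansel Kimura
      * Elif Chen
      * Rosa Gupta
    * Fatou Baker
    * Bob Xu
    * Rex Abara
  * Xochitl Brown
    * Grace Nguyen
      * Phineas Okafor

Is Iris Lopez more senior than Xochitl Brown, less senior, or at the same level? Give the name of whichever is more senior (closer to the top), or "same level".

Xochitl Brown

Iris Lopez is 2 levels below Pilar Mori; Xochitl Brown is 1. Xochitl Brown is higher.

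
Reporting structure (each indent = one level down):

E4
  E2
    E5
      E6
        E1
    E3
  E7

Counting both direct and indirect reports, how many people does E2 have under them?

4

E2 directly manages E5, E3. Under E5: E6, E1 (2). E3 has no reports. So E2's organization is 2 direct reports plus everyone under them: 3 + 1 = 4.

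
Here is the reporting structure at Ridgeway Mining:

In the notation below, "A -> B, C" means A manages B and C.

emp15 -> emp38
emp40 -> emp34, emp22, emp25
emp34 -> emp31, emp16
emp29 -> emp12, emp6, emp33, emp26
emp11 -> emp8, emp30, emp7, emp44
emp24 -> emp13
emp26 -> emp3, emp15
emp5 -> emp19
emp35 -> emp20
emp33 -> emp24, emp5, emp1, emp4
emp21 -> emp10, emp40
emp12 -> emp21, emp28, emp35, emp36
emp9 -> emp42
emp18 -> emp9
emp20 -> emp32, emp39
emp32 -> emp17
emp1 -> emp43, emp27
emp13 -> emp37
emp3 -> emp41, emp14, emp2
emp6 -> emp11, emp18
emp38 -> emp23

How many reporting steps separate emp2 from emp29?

3

Chain from emp2 up to emp29: emp2 → emp3 → emp26 → emp29. That is 3 steps up, so emp2 is 3 levels below emp29.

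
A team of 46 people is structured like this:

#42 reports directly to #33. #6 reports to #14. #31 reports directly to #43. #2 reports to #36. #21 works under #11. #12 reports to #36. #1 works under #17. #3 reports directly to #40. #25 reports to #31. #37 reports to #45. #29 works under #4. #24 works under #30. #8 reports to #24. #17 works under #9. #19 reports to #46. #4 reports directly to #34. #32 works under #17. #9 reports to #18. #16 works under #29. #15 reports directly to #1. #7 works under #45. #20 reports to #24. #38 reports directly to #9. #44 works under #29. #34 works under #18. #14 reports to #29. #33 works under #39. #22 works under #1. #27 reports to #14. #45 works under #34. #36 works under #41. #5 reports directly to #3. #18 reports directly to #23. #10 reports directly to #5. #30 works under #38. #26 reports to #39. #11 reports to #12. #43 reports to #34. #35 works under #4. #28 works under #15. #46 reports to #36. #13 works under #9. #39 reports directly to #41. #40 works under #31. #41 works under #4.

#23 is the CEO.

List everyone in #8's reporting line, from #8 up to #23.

#8 -> #24 -> #30 -> #38 -> #9 -> #18 -> #23

#8 reports to #24. #24 reports to #30. #30 reports to #38. #38 reports to #9. #9 reports to #18. #18 reports to #23. #23 is at the top.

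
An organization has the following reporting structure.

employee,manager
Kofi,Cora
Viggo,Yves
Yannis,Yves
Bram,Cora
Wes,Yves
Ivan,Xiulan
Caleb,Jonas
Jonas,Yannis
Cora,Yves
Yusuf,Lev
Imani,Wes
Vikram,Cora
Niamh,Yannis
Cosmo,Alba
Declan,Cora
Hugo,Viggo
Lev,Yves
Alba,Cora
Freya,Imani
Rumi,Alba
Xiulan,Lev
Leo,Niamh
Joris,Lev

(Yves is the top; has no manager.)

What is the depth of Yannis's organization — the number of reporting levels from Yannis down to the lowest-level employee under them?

The longest chain under Yannis runs Yannis → Jonas → Caleb, which is 2 levels below Yannis.

2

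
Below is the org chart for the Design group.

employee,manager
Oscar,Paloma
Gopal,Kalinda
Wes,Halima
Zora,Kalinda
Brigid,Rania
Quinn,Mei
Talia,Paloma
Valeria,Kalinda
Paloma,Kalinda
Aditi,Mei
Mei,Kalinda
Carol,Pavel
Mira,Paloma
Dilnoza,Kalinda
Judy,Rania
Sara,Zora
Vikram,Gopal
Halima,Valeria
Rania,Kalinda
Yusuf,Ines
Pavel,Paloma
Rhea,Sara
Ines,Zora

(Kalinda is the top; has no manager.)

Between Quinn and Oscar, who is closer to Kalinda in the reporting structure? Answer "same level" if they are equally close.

Both Quinn and Oscar are 2 levels below Kalinda.

same level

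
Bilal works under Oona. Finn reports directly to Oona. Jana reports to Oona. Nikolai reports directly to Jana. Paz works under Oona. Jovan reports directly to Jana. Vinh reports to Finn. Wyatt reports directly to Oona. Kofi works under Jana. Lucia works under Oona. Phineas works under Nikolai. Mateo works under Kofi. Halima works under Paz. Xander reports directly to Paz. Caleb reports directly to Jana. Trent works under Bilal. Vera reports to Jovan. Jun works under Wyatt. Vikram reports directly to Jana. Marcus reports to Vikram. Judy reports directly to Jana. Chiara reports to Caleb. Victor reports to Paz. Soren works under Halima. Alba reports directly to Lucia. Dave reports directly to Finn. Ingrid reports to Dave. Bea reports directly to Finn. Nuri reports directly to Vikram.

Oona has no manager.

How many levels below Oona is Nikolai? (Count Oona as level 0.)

2

Chain from Nikolai up to Oona: Nikolai → Jana → Oona. That is 2 steps up, so Nikolai is 2 levels below Oona.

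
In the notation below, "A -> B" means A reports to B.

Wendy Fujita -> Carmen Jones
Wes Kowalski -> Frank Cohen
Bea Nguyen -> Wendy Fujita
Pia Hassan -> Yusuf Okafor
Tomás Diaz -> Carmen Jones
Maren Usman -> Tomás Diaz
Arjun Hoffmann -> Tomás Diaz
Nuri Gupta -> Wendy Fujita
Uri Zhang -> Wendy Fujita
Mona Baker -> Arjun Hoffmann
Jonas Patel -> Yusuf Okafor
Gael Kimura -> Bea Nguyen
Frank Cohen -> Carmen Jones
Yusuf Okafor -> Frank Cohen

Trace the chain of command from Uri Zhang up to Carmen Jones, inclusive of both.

Uri Zhang reports to Wendy Fujita. Wendy Fujita reports to Carmen Jones. Carmen Jones is at the top.

Uri Zhang -> Wendy Fujita -> Carmen Jones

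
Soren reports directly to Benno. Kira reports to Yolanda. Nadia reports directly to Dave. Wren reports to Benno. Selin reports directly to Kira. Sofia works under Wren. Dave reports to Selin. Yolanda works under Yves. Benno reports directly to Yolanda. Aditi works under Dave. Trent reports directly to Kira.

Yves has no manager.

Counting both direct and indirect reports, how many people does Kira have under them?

5

Kira directly manages Selin, Trent. Under Selin: Dave, Aditi, Nadia (3). Trent has no reports. So Kira's organization is 2 direct reports plus everyone under them: 4 + 1 = 5.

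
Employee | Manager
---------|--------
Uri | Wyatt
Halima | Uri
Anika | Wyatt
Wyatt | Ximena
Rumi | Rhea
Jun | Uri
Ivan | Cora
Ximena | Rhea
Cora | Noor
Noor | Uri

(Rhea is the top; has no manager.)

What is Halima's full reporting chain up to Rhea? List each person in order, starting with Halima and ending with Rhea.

Halima reports to Uri. Uri reports to Wyatt. Wyatt reports to Ximena. Ximena reports to Rhea. Rhea is at the top.

Halima -> Uri -> Wyatt -> Ximena -> Rhea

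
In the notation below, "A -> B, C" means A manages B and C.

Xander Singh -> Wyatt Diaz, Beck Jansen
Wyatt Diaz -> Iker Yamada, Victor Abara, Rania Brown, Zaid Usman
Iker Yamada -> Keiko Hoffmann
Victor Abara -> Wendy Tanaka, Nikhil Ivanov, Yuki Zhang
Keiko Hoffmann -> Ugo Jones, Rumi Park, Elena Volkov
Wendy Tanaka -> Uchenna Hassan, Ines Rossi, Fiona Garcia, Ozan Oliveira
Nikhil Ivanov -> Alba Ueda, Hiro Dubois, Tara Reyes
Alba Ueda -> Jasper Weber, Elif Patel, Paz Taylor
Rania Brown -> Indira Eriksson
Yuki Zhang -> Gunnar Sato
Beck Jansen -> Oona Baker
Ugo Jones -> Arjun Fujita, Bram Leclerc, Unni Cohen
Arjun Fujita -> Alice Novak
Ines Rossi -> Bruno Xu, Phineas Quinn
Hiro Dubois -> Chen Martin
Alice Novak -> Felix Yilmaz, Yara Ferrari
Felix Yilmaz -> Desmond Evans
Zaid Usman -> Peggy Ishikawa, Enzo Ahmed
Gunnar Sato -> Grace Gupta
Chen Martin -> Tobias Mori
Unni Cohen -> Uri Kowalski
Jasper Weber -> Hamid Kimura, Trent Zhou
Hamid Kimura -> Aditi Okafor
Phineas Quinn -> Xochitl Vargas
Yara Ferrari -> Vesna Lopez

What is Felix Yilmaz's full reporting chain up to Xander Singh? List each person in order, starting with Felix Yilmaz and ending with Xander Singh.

Felix Yilmaz -> Alice Novak -> Arjun Fujita -> Ugo Jones -> Keiko Hoffmann -> Iker Yamada -> Wyatt Diaz -> Xander Singh

Felix Yilmaz reports to Alice Novak. Alice Novak reports to Arjun Fujita. Arjun Fujita reports to Ugo Jones. Ugo Jones reports to Keiko Hoffmann. Keiko Hoffmann reports to Iker Yamada. Iker Yamada reports to Wyatt Diaz. Wyatt Diaz reports to Xander Singh. Xander Singh is at the top.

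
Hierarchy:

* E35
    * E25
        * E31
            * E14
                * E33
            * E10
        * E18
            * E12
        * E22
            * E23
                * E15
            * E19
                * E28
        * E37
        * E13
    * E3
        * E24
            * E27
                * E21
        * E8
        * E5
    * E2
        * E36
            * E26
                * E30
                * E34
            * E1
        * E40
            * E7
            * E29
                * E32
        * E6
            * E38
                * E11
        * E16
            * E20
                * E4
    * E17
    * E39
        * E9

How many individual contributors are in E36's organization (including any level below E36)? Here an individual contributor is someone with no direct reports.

The people in E36's organization with no one reporting to them are E1, E34, E30. That is 3.

3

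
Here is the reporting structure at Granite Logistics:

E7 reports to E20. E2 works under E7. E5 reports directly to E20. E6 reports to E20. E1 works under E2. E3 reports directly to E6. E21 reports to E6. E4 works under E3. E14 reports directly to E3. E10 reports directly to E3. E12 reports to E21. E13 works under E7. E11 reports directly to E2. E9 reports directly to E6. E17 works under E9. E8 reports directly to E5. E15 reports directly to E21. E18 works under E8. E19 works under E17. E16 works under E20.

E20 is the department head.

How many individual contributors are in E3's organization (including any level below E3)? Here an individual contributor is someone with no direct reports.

The people in E3's organization with no one reporting to them are E10, E14, E4. That is 3.

3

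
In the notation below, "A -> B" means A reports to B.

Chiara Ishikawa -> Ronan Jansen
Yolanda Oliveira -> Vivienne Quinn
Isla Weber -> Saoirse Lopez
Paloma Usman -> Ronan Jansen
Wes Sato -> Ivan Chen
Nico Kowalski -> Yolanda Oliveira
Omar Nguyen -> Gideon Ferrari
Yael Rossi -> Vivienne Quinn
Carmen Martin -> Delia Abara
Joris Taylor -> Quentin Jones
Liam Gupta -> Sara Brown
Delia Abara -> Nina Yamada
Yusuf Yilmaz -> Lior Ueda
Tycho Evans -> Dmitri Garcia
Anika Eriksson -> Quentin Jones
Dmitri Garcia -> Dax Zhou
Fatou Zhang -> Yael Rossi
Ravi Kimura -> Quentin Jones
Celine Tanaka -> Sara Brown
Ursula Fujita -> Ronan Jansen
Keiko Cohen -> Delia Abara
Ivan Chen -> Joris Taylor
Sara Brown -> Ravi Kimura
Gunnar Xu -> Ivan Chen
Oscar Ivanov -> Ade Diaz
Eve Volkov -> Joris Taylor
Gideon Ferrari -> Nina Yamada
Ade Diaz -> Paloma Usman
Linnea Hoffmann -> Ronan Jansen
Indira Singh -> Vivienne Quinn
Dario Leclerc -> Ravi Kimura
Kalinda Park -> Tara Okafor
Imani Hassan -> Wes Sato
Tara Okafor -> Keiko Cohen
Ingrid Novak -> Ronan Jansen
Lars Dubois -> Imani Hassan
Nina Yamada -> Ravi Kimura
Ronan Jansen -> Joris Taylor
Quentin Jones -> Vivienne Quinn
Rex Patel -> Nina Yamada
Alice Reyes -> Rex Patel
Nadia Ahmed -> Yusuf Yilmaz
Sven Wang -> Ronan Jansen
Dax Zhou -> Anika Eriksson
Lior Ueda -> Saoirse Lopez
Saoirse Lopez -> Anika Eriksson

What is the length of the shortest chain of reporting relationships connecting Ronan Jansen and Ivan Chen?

Ronan Jansen is 1 level below Joris Taylor, and Ivan Chen is 1 level below Joris Taylor (their lowest common manager). The shortest path runs up from Ronan Jansen to Joris Taylor and back down to Ivan Chen: 1 + 1 = 2 links.

2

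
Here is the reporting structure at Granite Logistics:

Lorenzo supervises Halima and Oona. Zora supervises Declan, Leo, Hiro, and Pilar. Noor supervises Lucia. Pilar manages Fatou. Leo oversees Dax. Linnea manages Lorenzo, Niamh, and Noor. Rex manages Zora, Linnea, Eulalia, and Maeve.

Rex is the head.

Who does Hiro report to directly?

Zora

Hiro reports directly to Zora.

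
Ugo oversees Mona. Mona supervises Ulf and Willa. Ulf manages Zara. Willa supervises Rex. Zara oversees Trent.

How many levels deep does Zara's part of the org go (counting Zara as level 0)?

1

The longest chain under Zara runs Zara → Trent, which is 1 level below Zara.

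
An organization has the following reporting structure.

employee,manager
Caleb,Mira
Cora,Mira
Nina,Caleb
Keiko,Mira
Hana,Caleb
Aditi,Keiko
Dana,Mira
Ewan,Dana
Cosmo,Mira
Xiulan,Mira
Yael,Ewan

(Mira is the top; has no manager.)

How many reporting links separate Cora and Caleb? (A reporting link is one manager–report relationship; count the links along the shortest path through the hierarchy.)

Cora is 1 level below Mira, and Caleb is 1 level below Mira (their lowest common manager). The shortest path runs up from Cora to Mira and back down to Caleb: 1 + 1 = 2 links.

2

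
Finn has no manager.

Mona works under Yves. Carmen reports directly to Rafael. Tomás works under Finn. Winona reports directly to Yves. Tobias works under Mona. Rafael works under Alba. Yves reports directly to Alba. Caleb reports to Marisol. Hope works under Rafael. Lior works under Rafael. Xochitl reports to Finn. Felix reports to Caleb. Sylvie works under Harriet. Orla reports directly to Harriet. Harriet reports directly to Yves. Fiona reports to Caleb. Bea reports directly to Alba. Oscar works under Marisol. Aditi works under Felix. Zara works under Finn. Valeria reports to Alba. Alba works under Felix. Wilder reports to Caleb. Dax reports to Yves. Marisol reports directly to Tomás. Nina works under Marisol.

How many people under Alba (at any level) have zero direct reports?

The people in Alba's organization with no one reporting to them are Valeria, Bea, Hope, Lior, Carmen, Winona, Dax, Sylvie, Orla, Tobias. That is 10.

10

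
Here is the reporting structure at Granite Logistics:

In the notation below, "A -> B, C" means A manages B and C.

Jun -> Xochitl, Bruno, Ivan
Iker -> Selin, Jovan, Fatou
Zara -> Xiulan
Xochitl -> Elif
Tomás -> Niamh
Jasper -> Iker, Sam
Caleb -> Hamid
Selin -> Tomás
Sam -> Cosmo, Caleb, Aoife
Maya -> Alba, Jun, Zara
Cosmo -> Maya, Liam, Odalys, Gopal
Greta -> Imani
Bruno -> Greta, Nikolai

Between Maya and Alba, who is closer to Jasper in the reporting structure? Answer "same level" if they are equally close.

Maya

Maya is 3 levels below Jasper; Alba is 4. Maya is higher.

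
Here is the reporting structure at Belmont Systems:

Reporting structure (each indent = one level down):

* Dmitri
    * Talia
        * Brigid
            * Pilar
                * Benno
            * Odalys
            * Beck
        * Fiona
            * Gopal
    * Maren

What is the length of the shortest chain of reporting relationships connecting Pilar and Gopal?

Pilar is 2 levels below Talia, and Gopal is 2 levels below Talia (their lowest common manager). The shortest path runs up from Pilar to Talia and back down to Gopal: 2 + 2 = 4 links.

4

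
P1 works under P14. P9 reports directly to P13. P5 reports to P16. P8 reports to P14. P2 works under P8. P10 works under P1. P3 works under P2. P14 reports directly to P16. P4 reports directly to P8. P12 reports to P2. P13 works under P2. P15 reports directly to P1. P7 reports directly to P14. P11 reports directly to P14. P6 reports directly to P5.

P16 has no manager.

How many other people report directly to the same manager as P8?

P8 reports to P14. P14's other direct reports are P1, P7, P11 — 3 peers.

3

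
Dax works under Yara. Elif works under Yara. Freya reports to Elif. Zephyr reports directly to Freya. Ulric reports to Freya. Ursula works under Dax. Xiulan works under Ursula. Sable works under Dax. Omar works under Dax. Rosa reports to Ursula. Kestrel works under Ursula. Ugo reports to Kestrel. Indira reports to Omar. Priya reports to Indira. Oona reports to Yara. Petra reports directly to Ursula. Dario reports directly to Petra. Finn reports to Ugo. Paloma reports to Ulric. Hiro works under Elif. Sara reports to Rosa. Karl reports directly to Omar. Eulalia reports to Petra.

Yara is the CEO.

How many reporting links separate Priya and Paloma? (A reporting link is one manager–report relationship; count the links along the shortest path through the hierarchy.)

8

Priya is 4 levels below Yara, and Paloma is 4 levels below Yara (their lowest common manager). The shortest path runs up from Priya to Yara and back down to Paloma: 4 + 4 = 8 links.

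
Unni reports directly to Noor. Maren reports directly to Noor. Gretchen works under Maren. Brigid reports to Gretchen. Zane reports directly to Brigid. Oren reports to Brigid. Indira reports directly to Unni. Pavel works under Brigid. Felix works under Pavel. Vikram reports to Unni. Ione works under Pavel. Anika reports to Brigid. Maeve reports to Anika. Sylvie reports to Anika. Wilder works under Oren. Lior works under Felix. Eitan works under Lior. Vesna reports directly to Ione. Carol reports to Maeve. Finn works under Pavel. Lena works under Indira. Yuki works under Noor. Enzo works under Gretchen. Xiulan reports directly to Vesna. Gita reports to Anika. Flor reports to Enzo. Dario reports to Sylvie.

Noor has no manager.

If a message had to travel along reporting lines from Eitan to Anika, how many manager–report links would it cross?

Eitan is 4 levels below Brigid, and Anika is 1 level below Brigid (their lowest common manager). The shortest path runs up from Eitan to Brigid and back down to Anika: 4 + 1 = 5 links.

5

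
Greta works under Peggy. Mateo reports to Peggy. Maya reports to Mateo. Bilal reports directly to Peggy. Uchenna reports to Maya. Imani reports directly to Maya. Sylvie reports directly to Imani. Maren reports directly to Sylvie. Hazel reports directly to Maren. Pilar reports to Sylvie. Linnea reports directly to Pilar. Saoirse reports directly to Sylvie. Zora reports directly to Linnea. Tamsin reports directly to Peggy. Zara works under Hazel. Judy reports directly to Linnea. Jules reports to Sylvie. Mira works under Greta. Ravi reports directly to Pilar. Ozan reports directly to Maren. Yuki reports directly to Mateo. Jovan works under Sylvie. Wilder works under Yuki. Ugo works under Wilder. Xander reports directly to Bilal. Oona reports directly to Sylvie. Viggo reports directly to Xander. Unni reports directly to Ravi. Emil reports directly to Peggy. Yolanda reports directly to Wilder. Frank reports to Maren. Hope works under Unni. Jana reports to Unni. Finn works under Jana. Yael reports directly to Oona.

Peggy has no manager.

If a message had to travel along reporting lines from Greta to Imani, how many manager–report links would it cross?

Greta is 1 level below Peggy, and Imani is 3 levels below Peggy (their lowest common manager). The shortest path runs up from Greta to Peggy and back down to Imani: 1 + 3 = 4 links.

4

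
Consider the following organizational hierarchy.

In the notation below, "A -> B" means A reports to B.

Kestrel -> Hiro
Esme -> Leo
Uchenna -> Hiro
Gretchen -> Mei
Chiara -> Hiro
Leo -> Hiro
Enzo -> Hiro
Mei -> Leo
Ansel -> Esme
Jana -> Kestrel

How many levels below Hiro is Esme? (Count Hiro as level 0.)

2

Chain from Esme up to Hiro: Esme → Leo → Hiro. That is 2 steps up, so Esme is 2 levels below Hiro.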